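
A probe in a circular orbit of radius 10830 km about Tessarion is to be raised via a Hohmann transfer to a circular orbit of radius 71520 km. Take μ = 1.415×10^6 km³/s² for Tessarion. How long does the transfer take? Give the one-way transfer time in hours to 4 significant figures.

The Hohmann ellipse has a_t = (r₁ + r₂)/2 = 41175 km.
Half the transfer-orbit period gives t = π√(a_t³/μ) = 22066 s.
Converting: 22066 s ÷ 3600 s/hour = 6.129 hours.

t = 6.129 hours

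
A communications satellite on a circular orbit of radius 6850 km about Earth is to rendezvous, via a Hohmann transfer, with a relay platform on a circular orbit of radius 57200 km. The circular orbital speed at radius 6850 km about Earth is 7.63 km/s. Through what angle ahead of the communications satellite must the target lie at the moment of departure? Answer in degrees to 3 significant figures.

φ = 105°

From the circular-orbit relation v² = μ/r at r = 6850 km: μ = v²r = (7.63)² × 6850 = 3.98786×10^5 km³/s².
Transfer-ellipse semi-major axis a_t = (r₁ + r₂)/2 = (6850 + 57200)/2 = 32025 km.
The half-period of the transfer ellipse is t = π√(a_t³/μ) = 28511 s.
The target's mean motion on its circular orbit is ω₂ = √(μ/r₂³) = 4.6161×10^-5 rad/s.
Angle swept by the target during transfer: ω₂·t = 1.3161 rad = 75.41°.
Arrival is 180° from departure on the ellipse, so φ = 180° − 75.41° = 105°.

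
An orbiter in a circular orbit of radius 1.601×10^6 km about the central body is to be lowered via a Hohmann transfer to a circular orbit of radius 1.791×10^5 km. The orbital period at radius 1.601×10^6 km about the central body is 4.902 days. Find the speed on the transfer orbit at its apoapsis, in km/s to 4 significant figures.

v = 10.65 km/s

From Kepler's third law T² = 4π²r³/μ at r = 1.601×10^6 km, T = 4.902 days = 4.902 × 86400 s = 4.235328×10^5 s: μ = 4π²r³/T² = 9.03149×10^8 km³/s².
Transfer-ellipse semi-major axis a_t = (r₁ + r₂)/2 = (1.601×10^6 + 1.791×10^5)/2 = 8.9005×10^5 km.
At apoapsis, r = 1.601×10^6 km.
Applying v² = μ(2/r − 1/a_t): v = 10.65 km/s.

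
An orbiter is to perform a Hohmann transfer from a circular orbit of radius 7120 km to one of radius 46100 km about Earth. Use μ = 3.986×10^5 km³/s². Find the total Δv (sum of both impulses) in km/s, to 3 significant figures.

Δv = 3.79 km/s

Semi-major axis of the transfer orbit: a_t = (7120 + 46100)/2 = 26610 km.
At r₁ the circular-orbit speed is v₁ = √(μ/r₁) = 7.482 km/s.
Transfer-orbit speed at r₁ (vis-viva equation): v_p = √[μ(2/r₁ − 1/a_t)] = 9.848 km/s.
First burn Δv₁ = |v_p − v₁| = 2.366 km/s.
At r₂, v₂ = √(μ/r₂) = 2.940 km/s.
Transfer-orbit speed at r₂: v_a = √[μ(2/r₂ − 1/a_t)] = 1.521 km/s.
Second burn Δv₂ = |v₂ − v_a| = 1.419 km/s.
Total Δv = Δv₁ + Δv₂ = 3.785 km/s.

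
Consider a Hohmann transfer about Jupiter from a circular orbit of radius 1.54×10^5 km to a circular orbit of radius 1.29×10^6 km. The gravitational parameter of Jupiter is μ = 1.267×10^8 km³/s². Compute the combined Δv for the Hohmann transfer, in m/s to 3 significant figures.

The Hohmann ellipse has a_t = (r₁ + r₂)/2 = 7.220×10^5 km.
Circular speed at r₁: v₁ = √(μ/r₁) = √(1.267×10^8/1.540×10^5) = 28.683 km/s.
On the transfer ellipse at r₁, vis-viva equation gives v_p = √[μ(2/r₁ − 1/a_t)] = 38.340 km/s.
First burn Δv₁ = |v_p − v₁| = 9.657 km/s.
Circular speed at r₂: v₂ = √(μ/r₂) = 9.910 km/s.
Transfer-orbit speed at r₂: v_a = √[μ(2/r₂ − 1/a_t)] = 4.577 km/s.
Second burn Δv₂ = |v₂ − v_a| = 5.333 km/s.
Δv = Δv₁ + Δv₂ = 9.657 + 5.333 = 14.99 km/s.

Δv = 15000 m/s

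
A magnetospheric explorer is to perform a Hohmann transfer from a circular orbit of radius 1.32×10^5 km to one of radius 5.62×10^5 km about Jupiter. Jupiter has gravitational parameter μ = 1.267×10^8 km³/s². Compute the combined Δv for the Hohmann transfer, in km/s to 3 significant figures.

The Hohmann ellipse has a_t = (r₁ + r₂)/2 = 3.470×10^5 km.
At r₁ the circular-orbit speed is v₁ = √(μ/r₁) = 30.981 km/s.
On the transfer ellipse at r₁, vis-viva gives v_p = √[μ(2/r₁ − 1/a_t)] = 39.428 km/s.
First burn Δv₁ = |v_p − v₁| = 8.447 km/s.
Circular speed at r₂: v₂ = √(μ/r₂) = 15.015 km/s.
Transfer-orbit speed at r₂: v_a = √[μ(2/r₂ − 1/a_t)] = 9.2607 km/s.
Second burn Δv₂ = |v₂ − v_a| = 5.754 km/s.
Δv = Δv₁ + Δv₂ = 8.447 + 5.754 = 14.20 km/s.

Δv = 14.2 km/s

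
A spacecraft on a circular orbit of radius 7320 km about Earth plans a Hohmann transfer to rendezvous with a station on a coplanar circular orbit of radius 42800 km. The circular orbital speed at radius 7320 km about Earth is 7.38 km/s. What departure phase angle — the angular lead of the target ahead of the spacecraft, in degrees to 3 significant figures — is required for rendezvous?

From the circular-orbit relation v² = μ/r at r = 7320 km: μ = v²r = (7.38)² × 7320 = 3.98679×10^5 km³/s².
Transfer-ellipse semi-major axis a_t = (r₁ + r₂)/2 = (7320 + 42800)/2 = 25060 km.
The half-period of the transfer ellipse is t = π√(a_t³/μ) = 19738.3 s.
Target angular speed ω₂ = √(μ/r₂³) = 7.13093×10^-5 rad/s.
Angle swept by the target during transfer: ω₂·t = 1.40752 rad = 80.645°.
Arrival is 180° from departure on the ellipse, so φ = 180° − 80.645° = 99.4°.

φ = 99.4°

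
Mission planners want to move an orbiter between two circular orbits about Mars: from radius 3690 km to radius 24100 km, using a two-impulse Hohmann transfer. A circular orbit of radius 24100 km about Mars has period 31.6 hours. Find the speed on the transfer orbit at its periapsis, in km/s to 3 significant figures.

v = 4.48 km/s

From Kepler's third law T² = 4π²r³/μ at r = 24100 km, T = 31.6 hours = 31.6 × 3600 s = 1.1376×10^5 s: μ = 4π²r³/T² = 42700.4 km³/s².
Transfer-ellipse semi-major axis a_t = (r₁ + r₂)/2 = (3690 + 24100)/2 = 13895 km.
At periapsis, r = 3690 km.
Vis-viva: v = √[μ(2/r − 1/a_t)] = √[42700.4 × (2/3690 − 1/13895)] = 4.480 km/s.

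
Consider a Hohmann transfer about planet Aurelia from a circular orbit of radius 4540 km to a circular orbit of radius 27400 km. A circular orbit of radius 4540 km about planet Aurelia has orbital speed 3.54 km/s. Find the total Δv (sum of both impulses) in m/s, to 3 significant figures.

Δv = 1770 m/s

From the circular-orbit relation v² = μ/r at r = 4540 km: μ = v²r = (3.54)² × 4540 = 56893.5 km³/s².
The Hohmann ellipse has a_t = (r₁ + r₂)/2 = 15970 km.
At r₁ the circular-orbit speed is v₁ = √(μ/r₁) = 3.540 km/s.
Transfer-orbit speed at r₁ (vis-viva equation): v_p = √[μ(2/r₁ − 1/a_t)] = 4.637 km/s.
First burn Δv₁ = |v_p − v₁| = 1.097 km/s.
Circular speed at r₂: v₂ = √(μ/r₂) = 1.441 km/s.
Transfer-orbit speed at r₂: v_a = √[μ(2/r₂ − 1/a_t)] = 0.7683 km/s.
Second burn Δv₂ = |v₂ − v_a| = 0.6727 km/s.
Total Δv = Δv₁ + Δv₂ = 1.770 km/s.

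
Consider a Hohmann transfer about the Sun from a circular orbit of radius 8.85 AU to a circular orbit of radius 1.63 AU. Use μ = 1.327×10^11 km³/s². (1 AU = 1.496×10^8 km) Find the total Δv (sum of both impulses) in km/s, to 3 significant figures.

In km: r₁ = 8.85 × 1.496×10^8 = 1.32396×10^9 km; r₂ = 1.63 × 1.496×10^8 = 2.43848×10^8 km.
The Hohmann ellipse has a_t = (r₁ + r₂)/2 = 7.83904×10^8 km.
Circular speed at r₁: v₁ = √(μ/r₁) = √(1.327×10^11/1.32396×10^9) = 10.0115 km/s.
Transfer-orbit speed at r₁ (v² = μ(2/r − 1/a)): v_a = √[μ(2/r₁ − 1/a_t)] = 5.58375 km/s.
First burn Δv₁ = |v_a − v₁| = 4.428 km/s.
Circular speed at r₂: v₂ = √(μ/r₂) = 23.328 km/s.
Transfer-orbit speed at r₂: v_p = √[μ(2/r₂ − 1/a_t)] = 30.317 km/s.
Second burn Δv₂ = |v₂ − v_p| = 6.989 km/s.
Total Δv = Δv₁ + Δv₂ = 11.42 km/s.

Δv = 11.4 km/s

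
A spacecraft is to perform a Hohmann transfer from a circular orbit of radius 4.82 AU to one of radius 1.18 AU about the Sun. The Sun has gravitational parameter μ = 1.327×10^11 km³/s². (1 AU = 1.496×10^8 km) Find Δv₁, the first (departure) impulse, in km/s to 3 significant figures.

In km: r₁ = 4.82 × 1.496×10^8 = 7.21072×10^8 km; r₂ = 1.18 × 1.496×10^8 = 1.76528×10^8 km.
The Hohmann ellipse has a_t = (r₁ + r₂)/2 = 4.488×10^8 km.
Circular speed at r = 7.21072×10^8 km: v_c = √(μ/r) = 13.566 km/s.
Transfer-orbit speed at the same r (vis-viva, a = a_t): v_t = √[μ(2/r − 1/a_t)] = 8.5080 km/s.
Δv₁ = |v_t − v_c| = |8.5080 − 13.566| = 5.058 km/s.

Δv₁ = 5.06 km/s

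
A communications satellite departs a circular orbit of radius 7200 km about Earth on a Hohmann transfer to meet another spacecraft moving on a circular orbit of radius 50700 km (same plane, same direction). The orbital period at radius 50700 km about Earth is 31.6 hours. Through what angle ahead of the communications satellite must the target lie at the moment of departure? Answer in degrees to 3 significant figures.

From Kepler's third law T² = 4π²r³/μ at r = 50700 km, T = 31.6 hours = 31.6 × 3600 s = 1.1376×10^5 s: μ = 4π²r³/T² = 3.97562×10^5 km³/s².
The Hohmann ellipse has a_t = (r₁ + r₂)/2 = 28950 km.
The half-period of the transfer ellipse is t = π√(a_t³/μ) = 24542.60 s.
The target's mean motion on its circular orbit is ω₂ = √(μ/r₂³) = 5.523194×10^-5 rad/s.
Angle swept by the target during transfer: ω₂·t = 1.35554 rad = 77.67°.
The communications satellite traverses 180° on the transfer ellipse, so the target must lead by 180° − 77.67° = 102°.

φ = 102°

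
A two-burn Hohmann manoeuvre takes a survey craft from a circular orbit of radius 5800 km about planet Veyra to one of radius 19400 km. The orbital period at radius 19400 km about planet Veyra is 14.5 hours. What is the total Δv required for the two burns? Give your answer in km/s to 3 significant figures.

Δv = 1.78 km/s

From Kepler's third law T² = 4π²r³/μ at r = 19400 km, T = 14.5 hours = 14.5 × 3600 s = 52200 s: μ = 4π²r³/T² = 1.05785×10^5 km³/s².
Semi-major axis of the transfer orbit: a_t = (5800 + 19400)/2 = 12600 km.
At r₁ the circular-orbit speed is v₁ = √(μ/r₁) = 4.270689 km/s.
Transfer-orbit speed at r₁ (vis-viva equation): v_p = √[μ(2/r₁ − 1/a_t)] = 5.299240 km/s.
First burn Δv₁ = |v_p − v₁| = 1.0286 km/s.
At r₂, v₂ = √(μ/r₂) = 2.33513 km/s.
Transfer-orbit speed at r₂: v_a = √[μ(2/r₂ − 1/a_t)] = 1.58431 km/s.
Second burn Δv₂ = |v₂ − v_a| = 0.75082 km/s.
Total Δv = Δv₁ + Δv₂ = 1.779 km/s.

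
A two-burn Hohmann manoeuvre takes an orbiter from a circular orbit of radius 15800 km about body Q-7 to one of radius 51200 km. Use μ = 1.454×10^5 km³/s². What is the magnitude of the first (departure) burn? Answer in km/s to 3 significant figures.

Δv₁ = 0.717 km/s

Transfer-ellipse semi-major axis a_t = (r₁ + r₂)/2 = (15800 + 51200)/2 = 33500 km.
On the circular orbit at r = 15800 km, v_c = √(μ/r) = 3.0336 km/s.
Vis-viva on the transfer ellipse at r = 15800 km gives v_t = √[μ(2/r − 1/a_t)] = 3.7503 km/s.
Δv₁ = |v_t − v_c| = |3.7503 − 3.0336| = 0.7167 km/s.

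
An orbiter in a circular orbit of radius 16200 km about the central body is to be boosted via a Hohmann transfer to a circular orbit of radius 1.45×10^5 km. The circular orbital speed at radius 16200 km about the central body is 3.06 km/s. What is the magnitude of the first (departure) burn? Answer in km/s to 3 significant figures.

Δv₁ = 1.04 km/s

From the circular-orbit relation v² = μ/r at r = 16200 km: μ = v²r = (3.06)² × 16200 = 1.51690×10^5 km³/s².
Transfer-ellipse semi-major axis a_t = (r₁ + r₂)/2 = (16200 + 1.450×10^5)/2 = 80600 km.
Circular speed at r = 16200 km: v_c = √(μ/r) = 3.060 km/s.
Transfer-orbit speed at the same r (vis-viva, a = a_t): v_t = √[μ(2/r − 1/a_t)] = 4.104 km/s.
Δv₁ = |v_t − v_c| = |4.104 − 3.060| = 1.044 km/s.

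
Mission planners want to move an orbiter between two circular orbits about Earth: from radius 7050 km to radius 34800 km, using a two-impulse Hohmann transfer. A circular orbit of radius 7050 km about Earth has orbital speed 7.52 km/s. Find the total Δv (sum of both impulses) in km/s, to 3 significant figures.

From the circular-orbit relation v² = μ/r at r = 7050 km: μ = v²r = (7.52)² × 7050 = 3.98680×10^5 km³/s².
Semi-major axis of the transfer orbit: a_t = (7050 + 34800)/2 = 20925 km.
At r₁ the circular-orbit speed is v₁ = √(μ/r₁) = 7.520 km/s.
On the transfer ellipse at r₁, v² = μ(2/r − 1/a) gives v_p = √[μ(2/r₁ − 1/a_t)] = 9.698 km/s.
First burn Δv₁ = |v_p − v₁| = 2.178 km/s.
Circular speed at r₂: v₂ = √(μ/r₂) = 3.385 km/s.
Transfer-orbit speed at r₂: v_a = √[μ(2/r₂ − 1/a_t)] = 1.965 km/s.
Second burn Δv₂ = |v₂ − v_a| = 1.420 km/s.
Δv = Δv₁ + Δv₂ = 2.178 + 1.420 = 3.598 km/s.

Δv = 3.60 km/s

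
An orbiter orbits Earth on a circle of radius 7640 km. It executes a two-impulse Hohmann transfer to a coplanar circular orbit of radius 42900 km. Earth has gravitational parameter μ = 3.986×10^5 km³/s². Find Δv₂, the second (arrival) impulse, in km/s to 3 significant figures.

Semi-major axis of the transfer orbit: a_t = (7640 + 42900)/2 = 25270 km.
On the circular orbit at r = 42900 km, v_c = √(μ/r) = 3.048 km/s.
Vis-viva on the transfer ellipse at r = 42900 km gives v_t = √[μ(2/r − 1/a_t)] = 1.676 km/s.
Δv₂ = |v_t − v_c| = |1.676 − 3.048| = 1.372 km/s.

Δv₂ = 1.37 km/s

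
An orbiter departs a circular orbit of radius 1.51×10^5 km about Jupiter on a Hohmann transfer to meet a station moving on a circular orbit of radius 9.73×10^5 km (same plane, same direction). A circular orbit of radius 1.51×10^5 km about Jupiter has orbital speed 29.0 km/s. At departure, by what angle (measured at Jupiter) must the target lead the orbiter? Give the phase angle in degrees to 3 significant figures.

φ = 101°

From the circular-orbit relation v² = μ/r at r = 1.51×10^5 km: μ = v²r = (29.0)² × 1.51×10^5 = 1.26991×10^8 km³/s².
Transfer-ellipse semi-major axis a_t = (r₁ + r₂)/2 = (1.510×10^5 + 9.730×10^5)/2 = 5.620×10^5 km.
Transfer time t = π√(a_t³/μ) = 1.175×10^5 s.
Target angular speed ω₂ = √(μ/r₂³) = 1.174×10^-5 rad/s.
Angle swept by the target during transfer: ω₂·t = 1.379 rad = 79.01°.
The orbiter traverses 180° on the transfer ellipse, so the target must lead by 180° − 79.01° = 101°.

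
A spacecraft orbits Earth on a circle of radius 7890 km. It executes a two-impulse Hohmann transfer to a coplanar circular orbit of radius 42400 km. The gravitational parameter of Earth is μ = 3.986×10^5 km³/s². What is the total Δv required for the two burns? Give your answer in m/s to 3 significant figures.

Semi-major axis of the transfer orbit: a_t = (7890 + 42400)/2 = 25145 km.
Circular speed at r₁: v₁ = √(μ/r₁) = √(3.986×10^5/7890) = 7.108 km/s.
On the transfer ellipse at r₁, v² = μ(2/r − 1/a) gives v_p = √[μ(2/r₁ − 1/a_t)] = 9.230 km/s.
First burn Δv₁ = |v_p − v₁| = 2.122 km/s.
At r₂, v₂ = √(μ/r₂) = 3.0661 km/s.
Transfer-orbit speed at r₂: v_a = √[μ(2/r₂ − 1/a_t)] = 1.7175 km/s.
Second burn Δv₂ = |v₂ − v_a| = 1.349 km/s.
Δv = Δv₁ + Δv₂ = 2.122 + 1.349 = 3.471 km/s.

Δv = 3470 m/s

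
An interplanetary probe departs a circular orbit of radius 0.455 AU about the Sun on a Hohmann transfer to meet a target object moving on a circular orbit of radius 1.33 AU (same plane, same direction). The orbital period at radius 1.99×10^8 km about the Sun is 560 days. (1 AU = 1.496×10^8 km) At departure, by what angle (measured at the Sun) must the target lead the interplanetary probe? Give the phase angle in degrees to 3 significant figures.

From Kepler's third law T² = 4π²r³/μ at r = 1.99×10^8 km, T = 560 days = 560 × 86400 s = 4.8384×10^7 s: μ = 4π²r³/T² = 1.32897×10^11 km³/s².
In km: r₁ = 0.455 × 1.496×10^8 = 6.8068×10^7 km; r₂ = 1.33 × 1.496×10^8 = 1.98968×10^8 km.
Transfer-ellipse semi-major axis a_t = (r₁ + r₂)/2 = (6.8068×10^7 + 1.98968×10^8)/2 = 1.33518×10^8 km.
Transfer time t = π√(a_t³/μ) = 1.32954×10^7 s.
The target's mean motion on its circular orbit is ω₂ = √(μ/r₂³) = 1.29892×10^-7 rad/s.
Angle swept by the target during transfer: ω₂·t = 1.72697 rad = 98.948°.
Arrival is 180° from departure on the ellipse, so φ = 180° − 98.948° = 81.1°.

φ = 81.1°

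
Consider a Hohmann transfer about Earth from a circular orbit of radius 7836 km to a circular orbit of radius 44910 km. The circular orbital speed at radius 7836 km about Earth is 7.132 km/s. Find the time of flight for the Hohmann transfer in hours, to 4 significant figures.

From the circular-orbit relation v² = μ/r at r = 7836 km: μ = v²r = (7.132)² × 7836 = 3.98581×10^5 km³/s².
The Hohmann ellipse has a_t = (r₁ + r₂)/2 = 26373 km.
Half the transfer-orbit period gives t = π√(a_t³/μ) = 21312 s.
Converting: 21312 s ÷ 3600 s/hour = 5.920 hours.

t = 5.920 hours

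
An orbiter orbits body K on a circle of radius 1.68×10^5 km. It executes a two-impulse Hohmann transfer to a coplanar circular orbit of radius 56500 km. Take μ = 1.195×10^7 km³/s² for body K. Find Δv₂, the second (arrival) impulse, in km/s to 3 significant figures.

Δv₂ = 3.25 km/s

Semi-major axis of the transfer orbit: a_t = (1.680×10^5 + 56500)/2 = 1.1225×10^5 km.
On the circular orbit at r = 56500 km, v_c = √(μ/r) = 14.543 km/s.
Vis-viva on the transfer ellipse at r = 56500 km gives v_t = √[μ(2/r − 1/a_t)] = 17.792 km/s.
Δv₂ = |v_t − v_c| = |17.792 − 14.543| = 3.249 km/s.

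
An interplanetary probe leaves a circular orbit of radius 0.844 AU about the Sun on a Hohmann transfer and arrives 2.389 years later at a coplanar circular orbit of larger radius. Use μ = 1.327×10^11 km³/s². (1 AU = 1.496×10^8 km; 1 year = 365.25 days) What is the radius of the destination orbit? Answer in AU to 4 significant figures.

In km: r₁ = 0.844 × 1.496×10^8 = 1.262624×10^8 km.
Transfer time t = 2.389 years × 365.25 × 86400 s = 7.53911064×10^7 s, and t = π√(a_t³/μ).
So a_t = (μ t²/π²)^(1/3) = (1.327×10^11 × (7.53911064×10^7)² / π²)^(1/3) = 4.2436×10^8 km.
Since a_t = (r₁ + r₂)/2, r₂ = 2a_t − r₁ = 2×4.2436×10^8 − 1.262624×10^8 = 7.224576×10^8 km.
In AU: r₂ = 7.224576×10^8 / 1.496×10^8 = 4.829 AU.

r₂ = 4.829 AU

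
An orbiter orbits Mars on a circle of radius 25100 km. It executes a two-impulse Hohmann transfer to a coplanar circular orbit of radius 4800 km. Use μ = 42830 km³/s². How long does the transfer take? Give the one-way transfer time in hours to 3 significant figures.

Transfer-ellipse semi-major axis a_t = (r₁ + r₂)/2 = (25100 + 4800)/2 = 14950 km.
Half the transfer-orbit period gives t = π√(a_t³/μ) = 27750 s.
Converting: 27750 s ÷ 3600 s/hour = 7.71 hours.

t = 7.71 hours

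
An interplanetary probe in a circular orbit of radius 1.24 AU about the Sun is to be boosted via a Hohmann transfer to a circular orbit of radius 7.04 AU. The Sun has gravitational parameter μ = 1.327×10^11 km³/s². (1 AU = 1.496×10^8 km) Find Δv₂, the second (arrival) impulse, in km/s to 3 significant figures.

In km: r₁ = 1.24 × 1.496×10^8 = 1.85504×10^8 km; r₂ = 7.04 × 1.496×10^8 = 1.053184×10^9 km.
Semi-major axis of the transfer orbit: a_t = (1.85504×10^8 + 1.053184×10^9)/2 = 6.19344×10^8 km.
Circular speed at r = 1.053184×10^9 km: v_c = √(μ/r) = 11.225 km/s.
Transfer-orbit speed at the same r (vis-viva, a = a_t): v_t = √[μ(2/r − 1/a_t)] = 6.1432 km/s.
Δv₂ = |v_t − v_c| = |6.1432 − 11.225| = 5.082 km/s.

Δv₂ = 5.08 km/s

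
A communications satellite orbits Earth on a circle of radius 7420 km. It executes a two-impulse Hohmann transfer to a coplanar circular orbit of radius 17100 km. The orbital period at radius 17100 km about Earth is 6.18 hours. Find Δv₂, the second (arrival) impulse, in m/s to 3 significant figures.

From Kepler's third law T² = 4π²r³/μ at r = 17100 km, T = 6.18 hours = 6.18 × 3600 s = 22248 s: μ = 4π²r³/T² = 3.98810×10^5 km³/s².
The Hohmann ellipse has a_t = (r₁ + r₂)/2 = 12260 km.
On the circular orbit at r = 17100 km, v_c = √(μ/r) = 4.829 km/s.
Vis-viva on the transfer ellipse at r = 17100 km gives v_t = √[μ(2/r − 1/a_t)] = 3.757 km/s.
Δv₂ = |v_t − v_c| = |3.757 − 4.829| = 1.072 km/s.

Δv₂ = 1070 m/s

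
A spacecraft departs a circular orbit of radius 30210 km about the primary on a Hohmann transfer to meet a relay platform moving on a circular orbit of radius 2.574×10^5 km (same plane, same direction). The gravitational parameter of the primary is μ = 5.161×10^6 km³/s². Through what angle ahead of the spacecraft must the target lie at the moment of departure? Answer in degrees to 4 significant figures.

φ = 104.8°

The Hohmann ellipse has a_t = (r₁ + r₂)/2 = 1.43805×10^5 km.
Transfer time t = π√(a_t³/μ) = 75410 s.
Target angular speed ω₂ = √(μ/r₂³) = 1.740×10^-5 rad/s.
Angle swept by the target during transfer: ω₂·t = 1.312 rad = 75.17°.
Arrival is 180° from departure on the ellipse, so φ = 180° − 75.17° = 104.8°.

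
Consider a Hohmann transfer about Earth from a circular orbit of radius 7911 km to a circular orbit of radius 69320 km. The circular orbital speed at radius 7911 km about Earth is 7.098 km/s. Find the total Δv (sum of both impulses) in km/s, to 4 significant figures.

Δv = 3.725 km/s

From the circular-orbit relation v² = μ/r at r = 7911 km: μ = v²r = (7.098)² × 7911 = 3.98569×10^5 km³/s².
Semi-major axis of the transfer orbit: a_t = (7911 + 69320)/2 = 38615.5 km.
Circular speed at r₁: v₁ = √(μ/r₁) = √(3.98569×10^5/7911) = 7.098 km/s.
On the transfer ellipse at r₁, v² = μ(2/r − 1/a) gives v_p = √[μ(2/r₁ − 1/a_t)] = 9.510 km/s.
First burn Δv₁ = |v_p − v₁| = 2.412 km/s.
At r₂, v₂ = √(μ/r₂) = 2.398 km/s.
Transfer-orbit speed at r₂: v_a = √[μ(2/r₂ − 1/a_t)] = 1.085 km/s.
Second burn Δv₂ = |v₂ − v_a| = 1.313 km/s.
Δv = Δv₁ + Δv₂ = 2.412 + 1.313 = 3.725 km/s.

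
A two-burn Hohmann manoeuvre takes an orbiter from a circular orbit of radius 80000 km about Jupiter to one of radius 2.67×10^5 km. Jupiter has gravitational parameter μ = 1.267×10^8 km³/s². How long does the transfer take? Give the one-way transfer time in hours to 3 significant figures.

t = 5.60 hours

Semi-major axis of the transfer orbit: a_t = (80000 + 2.670×10^5)/2 = 1.735×10^5 km.
By Kepler's third law the transfer-orbit period is T = 2π√(a_t³/μ), so t = T/2 = 20170 s.
Converting: 20170 s ÷ 3600 s/hour = 5.60 hours.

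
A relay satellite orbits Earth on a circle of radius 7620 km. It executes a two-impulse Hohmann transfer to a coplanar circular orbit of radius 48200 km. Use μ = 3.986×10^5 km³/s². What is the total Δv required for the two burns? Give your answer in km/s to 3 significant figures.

Δv = 3.65 km/s

Semi-major axis of the transfer orbit: a_t = (7620 + 48200)/2 = 27910 km.
At r₁ the circular-orbit speed is v₁ = √(μ/r₁) = 7.233 km/s.
Transfer-orbit speed at r₁ (vis-viva equation): v_p = √[μ(2/r₁ − 1/a_t)] = 9.505 km/s.
First burn Δv₁ = |v_p − v₁| = 2.272 km/s.
At r₂, v₂ = √(μ/r₂) = 2.876 km/s.
Transfer-orbit speed at r₂: v_a = √[μ(2/r₂ − 1/a_t)] = 1.503 km/s.
Second burn Δv₂ = |v₂ − v_a| = 1.373 km/s.
Δv = Δv₁ + Δv₂ = 2.272 + 1.373 = 3.645 km/s.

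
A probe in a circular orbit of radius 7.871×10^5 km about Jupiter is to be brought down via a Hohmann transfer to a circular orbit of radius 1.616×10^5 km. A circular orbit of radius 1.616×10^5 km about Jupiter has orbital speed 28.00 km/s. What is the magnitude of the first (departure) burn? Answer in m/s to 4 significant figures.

Δv₁ = 5282 m/s

From the circular-orbit relation v² = μ/r at r = 1.616×10^5 km: μ = v²r = (28.00)² × 1.616×10^5 = 1.26694×10^8 km³/s².
The Hohmann ellipse has a_t = (r₁ + r₂)/2 = 4.7435×10^5 km.
On the circular orbit at r = 7.871×10^5 km, v_c = √(μ/r) = 12.687 km/s.
Transfer-orbit speed at the same r (vis-viva, a = a_t): v_t = √[μ(2/r − 1/a_t)] = 7.4052 km/s.
Δv₁ = |v_t − v_c| = |7.4052 − 12.687| = 5.282 km/s.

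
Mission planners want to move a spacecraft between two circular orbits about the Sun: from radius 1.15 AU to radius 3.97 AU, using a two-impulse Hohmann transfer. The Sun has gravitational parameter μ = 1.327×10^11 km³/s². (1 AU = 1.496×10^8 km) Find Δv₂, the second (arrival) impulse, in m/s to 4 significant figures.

Δv₂ = 4929 m/s

In km: r₁ = 1.15 × 1.496×10^8 = 1.7204×10^8 km; r₂ = 3.97 × 1.496×10^8 = 5.93912×10^8 km.
The Hohmann ellipse has a_t = (r₁ + r₂)/2 = 3.82976×10^8 km.
On the circular orbit at r = 5.93912×10^8 km, v_c = √(μ/r) = 14.948 km/s.
Transfer-orbit speed at the same r (vis-viva, a = a_t): v_t = √[μ(2/r − 1/a_t)] = 10.019 km/s.
Δv₂ = |v_t − v_c| = |10.019 − 14.948| = 4.929 km/s.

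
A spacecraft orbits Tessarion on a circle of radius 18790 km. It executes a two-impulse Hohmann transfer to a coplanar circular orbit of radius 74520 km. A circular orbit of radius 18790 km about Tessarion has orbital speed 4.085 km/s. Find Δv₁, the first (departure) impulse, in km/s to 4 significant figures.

From the circular-orbit relation v² = μ/r at r = 18790 km: μ = v²r = (4.085)² × 18790 = 3.13553×10^5 km³/s².
Transfer-ellipse semi-major axis a_t = (r₁ + r₂)/2 = (18790 + 74520)/2 = 46655 km.
Circular speed at r = 18790 km: v_c = √(μ/r) = 4.085 km/s.
Transfer-orbit speed at the same r (vis-viva, a = a_t): v_t = √[μ(2/r − 1/a_t)] = 5.163 km/s.
Δv₁ = |v_t − v_c| = |5.163 − 4.085| = 1.078 km/s.

Δv₁ = 1.078 km/s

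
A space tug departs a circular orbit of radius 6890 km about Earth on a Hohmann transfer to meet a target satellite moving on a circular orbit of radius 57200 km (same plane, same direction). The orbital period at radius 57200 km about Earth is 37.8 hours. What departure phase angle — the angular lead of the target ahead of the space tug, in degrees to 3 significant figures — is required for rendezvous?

φ = 105°

From Kepler's third law T² = 4π²r³/μ at r = 57200 km, T = 37.8 hours = 37.8 × 3600 s = 1.3608×10^5 s: μ = 4π²r³/T² = 3.98987×10^5 km³/s².
Semi-major axis of the transfer orbit: a_t = (6890 + 57200)/2 = 32045 km.
The half-period of the transfer ellipse is t = π√(a_t³/μ) = 28530.6 s.
Target angular speed ω₂ = √(μ/r₂³) = 4.61727×10^-5 rad/s.
Angle swept by the target during transfer: ω₂·t = 1.3173 rad = 75.48°.
Arrival is 180° from departure on the ellipse, so φ = 180° − 75.48° = 105°.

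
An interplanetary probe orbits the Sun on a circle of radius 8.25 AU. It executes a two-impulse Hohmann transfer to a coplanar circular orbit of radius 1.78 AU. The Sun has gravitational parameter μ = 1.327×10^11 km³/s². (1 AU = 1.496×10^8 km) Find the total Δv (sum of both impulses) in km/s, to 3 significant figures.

Δv = 10.5 km/s

In km: r₁ = 8.25 × 1.496×10^8 = 1.2342×10^9 km; r₂ = 1.78 × 1.496×10^8 = 2.66288×10^8 km.
Semi-major axis of the transfer orbit: a_t = (1.2342×10^9 + 2.66288×10^8)/2 = 7.50244×10^8 km.
At r₁ the circular-orbit speed is v₁ = √(μ/r₁) = 10.37 km/s.
Transfer-orbit speed at r₁ (vis-viva equation): v_a = √[μ(2/r₁ − 1/a_t)] = 6.178 km/s.
First burn Δv₁ = |v_a − v₁| = 4.192 km/s.
At r₂, v₂ = √(μ/r₂) = 22.323 km/s.
Transfer-orbit speed at r₂: v_p = √[μ(2/r₂ − 1/a_t)] = 28.632 km/s.
Second burn Δv₂ = |v₂ − v_p| = 6.309 km/s.
Δv = Δv₁ + Δv₂ = 4.192 + 6.309 = 10.50 km/s.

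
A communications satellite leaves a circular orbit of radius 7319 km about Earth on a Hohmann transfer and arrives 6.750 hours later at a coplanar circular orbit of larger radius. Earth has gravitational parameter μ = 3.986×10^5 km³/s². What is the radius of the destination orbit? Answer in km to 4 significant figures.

Transfer time t = 6.750 hours = 24300 s, and t = π√(a_t³/μ).
So a_t = (μ t²/π²)^(1/3) = (3.986×10^5 × (24300)² / π²)^(1/3) = 28784 km.
Since a_t = (r₁ + r₂)/2, r₂ = 2a_t − r₁ = 2×28784 − 7319 = 50249 km.

r₂ = 50250 km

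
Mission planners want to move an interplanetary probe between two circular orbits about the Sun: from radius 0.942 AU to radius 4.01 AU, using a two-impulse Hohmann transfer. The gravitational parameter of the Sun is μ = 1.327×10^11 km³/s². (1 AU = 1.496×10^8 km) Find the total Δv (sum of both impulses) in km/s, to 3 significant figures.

In km: r₁ = 0.942 × 1.496×10^8 = 1.409232×10^8 km; r₂ = 4.01 × 1.496×10^8 = 5.99896×10^8 km.
Semi-major axis of the transfer orbit: a_t = (1.409232×10^8 + 5.99896×10^8)/2 = 3.704096×10^8 km.
Circular speed at r₁: v₁ = √(μ/r₁) = √(1.327×10^11/1.409232×10^8) = 30.6863 km/s.
On the transfer ellipse at r₁, v² = μ(2/r − 1/a) gives v_p = √[μ(2/r₁ − 1/a_t)] = 39.0518 km/s.
First burn Δv₁ = |v_p − v₁| = 8.3655 km/s.
Circular speed at r₂: v₂ = √(μ/r₂) = 14.873 km/s.
Transfer-orbit speed at r₂: v_a = √[μ(2/r₂ − 1/a_t)] = 9.1738 km/s.
Second burn Δv₂ = |v₂ − v_a| = 5.6992 km/s.
Δv = Δv₁ + Δv₂ = 8.3655 + 5.6992 = 14.06 km/s.

Δv = 14.1 km/s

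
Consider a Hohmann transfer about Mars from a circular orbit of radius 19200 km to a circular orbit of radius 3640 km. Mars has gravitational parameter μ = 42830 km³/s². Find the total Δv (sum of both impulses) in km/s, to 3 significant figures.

Δv = 1.67 km/s

The Hohmann ellipse has a_t = (r₁ + r₂)/2 = 11420 km.
At r₁ the circular-orbit speed is v₁ = √(μ/r₁) = 1.49356 km/s.
On the transfer ellipse at r₁, vis-viva equation gives v_a = √[μ(2/r₁ − 1/a_t)] = 0.843220 km/s.
First burn Δv₁ = |v_a − v₁| = 0.6503 km/s.
At r₂, v₂ = √(μ/r₂) = 3.430 km/s.
Transfer-orbit speed at r₂: v_p = √[μ(2/r₂ − 1/a_t)] = 4.448 km/s.
Second burn Δv₂ = |v₂ − v_p| = 1.018 km/s.
Δv = Δv₁ + Δv₂ = 0.6503 + 1.018 = 1.668 km/s.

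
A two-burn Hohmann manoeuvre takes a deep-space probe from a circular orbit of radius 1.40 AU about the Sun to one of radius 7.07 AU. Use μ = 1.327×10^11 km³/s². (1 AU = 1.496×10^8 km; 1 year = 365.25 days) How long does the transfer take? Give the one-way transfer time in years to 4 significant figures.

In km: r₁ = 1.40 × 1.496×10^8 = 2.0944×10^8 km; r₂ = 7.07 × 1.496×10^8 = 1.057672×10^9 km.
Transfer-ellipse semi-major axis a_t = (r₁ + r₂)/2 = (2.0944×10^8 + 1.057672×10^9)/2 = 6.33556×10^8 km.
By Kepler's third law the transfer-orbit period is T = 2π√(a_t³/μ), so t = T/2 = 1.3753×10^8 s.
Converting: 1.3753×10^8 s ÷ 3.15576×10^7 s/year (365.25 × 86400) = 4.358 years.

t = 4.358 years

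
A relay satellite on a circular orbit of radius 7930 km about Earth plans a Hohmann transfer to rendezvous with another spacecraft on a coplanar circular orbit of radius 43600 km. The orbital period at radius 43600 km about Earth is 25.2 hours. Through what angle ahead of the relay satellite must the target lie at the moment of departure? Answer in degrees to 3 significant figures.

From Kepler's third law T² = 4π²r³/μ at r = 43600 km, T = 25.2 hours = 25.2 × 3600 s = 90720 s: μ = 4π²r³/T² = 3.97570×10^5 km³/s².
Transfer-ellipse semi-major axis a_t = (r₁ + r₂)/2 = (7930 + 43600)/2 = 25765 km.
Transfer time t = π√(a_t³/μ) = 20605.8 s.
Target angular speed ω₂ = √(μ/r₂³) = 6.92591×10^-5 rad/s.
Angle swept by the target during transfer: ω₂·t = 1.4271 rad = 81.77°.
The relay satellite traverses 180° on the transfer ellipse, so the target must lead by 180° − 81.77° = 98.2°.

φ = 98.2°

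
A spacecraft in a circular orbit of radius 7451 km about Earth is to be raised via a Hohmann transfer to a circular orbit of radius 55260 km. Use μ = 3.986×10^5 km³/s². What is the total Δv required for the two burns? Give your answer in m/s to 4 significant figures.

Δv = 3772 m/s

Transfer-ellipse semi-major axis a_t = (r₁ + r₂)/2 = (7451 + 55260)/2 = 31355.5 km.
Circular speed at r₁: v₁ = √(μ/r₁) = √(3.986×10^5/7451) = 7.3141 km/s.
Transfer-orbit speed at r₁ (vis-viva): v_p = √[μ(2/r₁ − 1/a_t)] = 9.7098 km/s.
First burn Δv₁ = |v_p − v₁| = 2.3957 km/s.
At r₂, v₂ = √(μ/r₂) = 2.6857 km/s.
Transfer-orbit speed at r₂: v_a = √[μ(2/r₂ − 1/a_t)] = 1.3092 km/s.
Second burn Δv₂ = |v₂ − v_a| = 1.3765 km/s.
Δv = Δv₁ + Δv₂ = 2.3957 + 1.3765 = 3.772 km/s.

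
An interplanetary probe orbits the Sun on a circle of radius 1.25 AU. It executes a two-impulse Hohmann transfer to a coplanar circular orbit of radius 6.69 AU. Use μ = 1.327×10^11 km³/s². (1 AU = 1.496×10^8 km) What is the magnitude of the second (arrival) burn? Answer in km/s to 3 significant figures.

In km: r₁ = 1.25 × 1.496×10^8 = 1.870×10^8 km; r₂ = 6.69 × 1.496×10^8 = 1.000824×10^9 km.
Transfer-ellipse semi-major axis a_t = (r₁ + r₂)/2 = (1.870×10^8 + 1.000824×10^9)/2 = 5.93912×10^8 km.
On the circular orbit at r = 1.000824×10^9 km, v_c = √(μ/r) = 11.515 km/s.
Transfer-orbit speed at the same r (vis-viva, a = a_t): v_t = √[μ(2/r − 1/a_t)] = 6.4612 km/s.
Δv₂ = |v_t − v_c| = |6.4612 − 11.515| = 5.054 km/s.

Δv₂ = 5.05 km/s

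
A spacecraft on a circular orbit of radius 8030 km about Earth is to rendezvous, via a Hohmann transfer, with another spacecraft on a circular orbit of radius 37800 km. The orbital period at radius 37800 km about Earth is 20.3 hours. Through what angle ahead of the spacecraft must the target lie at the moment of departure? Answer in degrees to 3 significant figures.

From Kepler's third law T² = 4π²r³/μ at r = 37800 km, T = 20.3 hours = 20.3 × 3600 s = 73080 s: μ = 4π²r³/T² = 3.99244×10^5 km³/s².
Semi-major axis of the transfer orbit: a_t = (8030 + 37800)/2 = 22915 km.
The half-period of the transfer ellipse is t = π√(a_t³/μ) = 17247 s.
Target angular speed ω₂ = √(μ/r₂³) = 8.5977×10^-5 rad/s.
Angle swept by the target during transfer: ω₂·t = 1.4828 rad = 84.96°.
Arrival is 180° from departure on the ellipse, so φ = 180° − 84.96° = 95.0°.

φ = 95.0°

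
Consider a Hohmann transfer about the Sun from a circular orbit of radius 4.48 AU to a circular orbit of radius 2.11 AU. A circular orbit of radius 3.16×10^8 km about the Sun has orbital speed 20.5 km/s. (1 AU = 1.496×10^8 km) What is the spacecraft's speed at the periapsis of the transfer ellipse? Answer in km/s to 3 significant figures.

v = 23.9 km/s

From the circular-orbit relation v² = μ/r at r = 3.16×10^8 km: μ = v²r = (20.5)² × 3.16×10^8 = 1.32799×10^11 km³/s².
In km: r₁ = 4.48 × 1.496×10^8 = 6.70208×10^8 km; r₂ = 2.11 × 1.496×10^8 = 3.15656×10^8 km.
The Hohmann ellipse has a_t = (r₁ + r₂)/2 = 4.92932×10^8 km.
At periapsis, r = 3.15656×10^8 km.
Vis-viva: v = √[μ(2/r − 1/a_t)] = √[1.32799×10^11 × (2/3.15656×10^8 − 1/4.92932×10^8)] = 23.92 km/s.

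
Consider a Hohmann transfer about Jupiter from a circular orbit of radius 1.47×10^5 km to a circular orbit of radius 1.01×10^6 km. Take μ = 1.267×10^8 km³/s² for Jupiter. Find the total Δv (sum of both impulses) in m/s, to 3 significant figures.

Δv = 15000 m/s

The Hohmann ellipse has a_t = (r₁ + r₂)/2 = 5.785×10^5 km.
At r₁ the circular-orbit speed is v₁ = √(μ/r₁) = 29.35821 km/s.
On the transfer ellipse at r₁, vis-viva gives v_p = √[μ(2/r₁ − 1/a_t)] = 38.79169 km/s.
First burn Δv₁ = |v_p − v₁| = 9.433 km/s.
Circular speed at r₂: v₂ = √(μ/r₂) = 11.20 km/s.
Transfer-orbit speed at r₂: v_a = √[μ(2/r₂ − 1/a_t)] = 5.646 km/s.
Second burn Δv₂ = |v₂ − v_a| = 5.554 km/s.
Δv = Δv₁ + Δv₂ = 9.433 + 5.554 = 14.99 km/s.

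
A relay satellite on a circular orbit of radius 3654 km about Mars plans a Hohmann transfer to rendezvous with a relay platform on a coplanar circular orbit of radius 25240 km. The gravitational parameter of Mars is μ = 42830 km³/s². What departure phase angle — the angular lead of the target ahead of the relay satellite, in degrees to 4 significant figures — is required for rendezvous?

The Hohmann ellipse has a_t = (r₁ + r₂)/2 = 14447 km.
Transfer time t = π√(a_t³/μ) = 26359.8 s.
The target's mean motion on its circular orbit is ω₂ = √(μ/r₂³) = 5.16107×10^-5 rad/s.
Angle swept by the target during transfer: ω₂·t = 1.36045 rad = 77.948°.
The relay satellite traverses 180° on the transfer ellipse, so the target must lead by 180° − 77.948° = 102.1°.

φ = 102.1°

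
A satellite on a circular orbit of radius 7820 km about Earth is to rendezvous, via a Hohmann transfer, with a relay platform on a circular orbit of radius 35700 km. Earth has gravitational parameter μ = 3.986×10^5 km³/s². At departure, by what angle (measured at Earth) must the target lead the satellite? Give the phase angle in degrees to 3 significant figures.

φ = 94.3°

Transfer-ellipse semi-major axis a_t = (r₁ + r₂)/2 = (7820 + 35700)/2 = 21760 km.
The half-period of the transfer ellipse is t = π√(a_t³/μ) = 15970 s.
Target angular speed ω₂ = √(μ/r₂³) = 9.360×10^-5 rad/s.
Angle swept by the target during transfer: ω₂·t = 1.495 rad = 85.66°.
Arrival is 180° from departure on the ellipse, so φ = 180° − 85.66° = 94.3°.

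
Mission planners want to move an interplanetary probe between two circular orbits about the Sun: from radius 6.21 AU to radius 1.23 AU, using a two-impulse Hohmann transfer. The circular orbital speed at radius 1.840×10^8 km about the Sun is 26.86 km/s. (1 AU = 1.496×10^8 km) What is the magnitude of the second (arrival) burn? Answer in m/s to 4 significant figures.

From the circular-orbit relation v² = μ/r at r = 1.840×10^8 km: μ = v²r = (26.86)² × 1.840×10^8 = 1.32749×10^11 km³/s².
In km: r₁ = 6.21 × 1.496×10^8 = 9.29016×10^8 km; r₂ = 1.23 × 1.496×10^8 = 1.84008×10^8 km.
Semi-major axis of the transfer orbit: a_t = (9.29016×10^8 + 1.84008×10^8)/2 = 5.56512×10^8 km.
Circular speed at r = 1.84008×10^8 km: v_c = √(μ/r) = 26.859 km/s.
Vis-viva on the transfer ellipse at r = 1.84008×10^8 km gives v_t = √[μ(2/r − 1/a_t)] = 34.703 km/s.
Δv₂ = |v_t − v_c| = |34.703 − 26.859| = 7.844 km/s.

Δv₂ = 7844 m/s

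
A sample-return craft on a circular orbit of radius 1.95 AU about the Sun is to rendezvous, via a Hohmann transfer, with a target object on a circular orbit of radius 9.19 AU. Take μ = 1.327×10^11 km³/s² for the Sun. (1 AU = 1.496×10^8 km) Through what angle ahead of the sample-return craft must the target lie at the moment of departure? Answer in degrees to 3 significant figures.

φ = 95.1°

In km: r₁ = 1.95 × 1.496×10^8 = 2.9172×10^8 km; r₂ = 9.19 × 1.496×10^8 = 1.374824×10^9 km.
Transfer-ellipse semi-major axis a_t = (r₁ + r₂)/2 = (2.9172×10^8 + 1.374824×10^9)/2 = 8.33272×10^8 km.
Transfer time t = π√(a_t³/μ) = 2.07441×10^8 s.
Target angular speed ω₂ = √(μ/r₂³) = 7.14603×10^-9 rad/s.
Angle swept by the target during transfer: ω₂·t = 1.48238 rad = 84.93°.
Arrival is 180° from departure on the ellipse, so φ = 180° − 84.93° = 95.1°.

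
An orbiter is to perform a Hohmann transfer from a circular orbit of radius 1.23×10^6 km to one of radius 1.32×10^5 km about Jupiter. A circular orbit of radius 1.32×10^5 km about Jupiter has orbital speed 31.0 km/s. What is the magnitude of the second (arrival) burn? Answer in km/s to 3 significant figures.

Δv₂ = 10.7 km/s

From the circular-orbit relation v² = μ/r at r = 1.32×10^5 km: μ = v²r = (31.0)² × 1.32×10^5 = 1.26852×10^8 km³/s².
Transfer-ellipse semi-major axis a_t = (r₁ + r₂)/2 = (1.230×10^6 + 1.320×10^5)/2 = 6.810×10^5 km.
On the circular orbit at r = 1.320×10^5 km, v_c = √(μ/r) = 31.00 km/s.
Vis-viva on the transfer ellipse at r = 1.320×10^5 km gives v_t = √[μ(2/r − 1/a_t)] = 41.66 km/s.
Δv₂ = |v_t − v_c| = |41.66 − 31.00| = 10.66 km/s.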